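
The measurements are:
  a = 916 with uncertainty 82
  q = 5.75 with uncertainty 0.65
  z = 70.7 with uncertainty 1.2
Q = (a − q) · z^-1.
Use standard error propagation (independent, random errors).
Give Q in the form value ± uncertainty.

12.9 ± 1.18

Let u = a − q = 910. δu = √(δa² + δq²) = √(6720 + 0.423) = 82.0, so δu/u = 0.0901.
Q is then a monomial in u, z:
δQ/Q = √((δu/u)² + (-1·δz/z)²) = √(0.00812 + 0.000288) = 0.0917
Q = 12.9, so δQ = 0.0917 × 12.9 = 1.18.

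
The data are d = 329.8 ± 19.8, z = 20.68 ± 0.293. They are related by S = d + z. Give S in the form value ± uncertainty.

S is a linear combination, so absolute uncertainties add in quadrature:
  (δd)² = 392;  (δz)² = 0.0858
δS = √(392) = 19.8
S = 350.5.

350.5 ± 19.8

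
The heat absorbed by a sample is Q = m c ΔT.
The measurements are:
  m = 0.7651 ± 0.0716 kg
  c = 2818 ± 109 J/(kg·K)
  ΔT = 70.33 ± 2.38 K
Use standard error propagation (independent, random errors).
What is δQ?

For a monomial Q ∝ m, c, ΔT, fractional errors add in quadrature:
  (1·δm/m)² = (1×0.0936)² = 0.00876;  (1·δc/c)² = (1×0.0387)² = 0.00150;  (1·δΔT/ΔT)² = (1×0.0338)² = 0.00115
δQ/Q = √(0.0114) = 0.107
Q = 151600 J, so δQ = 0.107 × 151600 = 16200 J.

16200 J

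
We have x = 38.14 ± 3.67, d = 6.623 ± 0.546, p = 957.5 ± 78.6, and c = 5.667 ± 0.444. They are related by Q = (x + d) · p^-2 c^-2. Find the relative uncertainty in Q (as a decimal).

Let u = x + d = 44.76. δu = √(δx² + δd²) = √(13.5 + 0.298) = 3.71, so δu/u = 0.0829.
Q is then a monomial in u, p, c:
δQ/Q = √((δu/u)² + (-2·δp/p)² + (-2·δc/c)²) = √(0.00687 + 0.0270 + 0.0246) = 0.242

0.242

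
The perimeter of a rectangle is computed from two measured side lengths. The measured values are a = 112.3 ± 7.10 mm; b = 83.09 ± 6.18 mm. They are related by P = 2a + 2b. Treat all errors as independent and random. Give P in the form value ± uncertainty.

Sums and differences: (δP)² = Σ (cᵢ δxᵢ)².
  (2·δa)² = 202;  (2·δb)² = 153
δP = √(354) = 18.8 mm
P = 390.8 mm.

390.8 ± 18.8 mm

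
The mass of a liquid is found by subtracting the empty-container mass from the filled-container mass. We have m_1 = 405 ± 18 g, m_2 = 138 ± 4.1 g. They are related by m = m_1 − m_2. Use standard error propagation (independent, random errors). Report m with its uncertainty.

267 ± 18.5 g

For a sum/difference, combine absolute errors in quadrature:
  (δm_1)² = 324;  (δm_2)² = 16.8
δm = √(341) = 18.5 g
m = 267 g.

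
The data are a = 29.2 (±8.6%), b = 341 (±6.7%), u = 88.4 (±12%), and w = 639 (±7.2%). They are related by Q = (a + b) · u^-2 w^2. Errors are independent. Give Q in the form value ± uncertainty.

Let h = a + b = 370. δh = √(δa² + δb²) = √(6.31 + 522) = 23.0, so δh/h = 0.0621.
Q is then a monomial in h, u, w:
δQ/Q = √((δh/h)² + (-2·δu/u)² + (2·δw/w)²) = √(0.00385 + 0.0576 + 0.0207) = 0.287
Q = 19300, so δQ = 0.287 × 19300 = 5550.

19300 ± 5550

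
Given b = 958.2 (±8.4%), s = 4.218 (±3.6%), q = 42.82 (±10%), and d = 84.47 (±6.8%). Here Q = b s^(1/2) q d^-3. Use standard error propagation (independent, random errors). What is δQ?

0.0340

Q is a product of powers, so relative uncertainties combine in quadrature:
  (1·δb/b)² = (1×0.0840)² = 0.00706;  (½·δs/s)² = (0.5×0.0360)² = 0.000324;  (1·δq/q)² = (1×0.100)² = 0.0100;  (-3·δd/d)² = (-3×0.0680)² = 0.0416
δQ/Q = √(0.0590) = 0.243
Q = 0.1398, so δQ = 0.243 × 0.1398 = 0.0340.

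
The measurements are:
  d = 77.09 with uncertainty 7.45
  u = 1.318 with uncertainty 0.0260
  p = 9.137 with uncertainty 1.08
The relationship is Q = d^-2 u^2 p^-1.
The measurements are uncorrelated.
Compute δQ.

Relative error in a monomial: (δQ/Q)² = Σ (nᵢ · δxᵢ/xᵢ)².
  (-2·δd/d)² = (-2×0.0966)² = 0.0374;  (2·δu/u)² = (2×0.0197)² = 0.00156;  (-1·δp/p)² = (-1×0.118)² = 0.0140
δQ/Q = √(0.0529) = 0.230
Q = 3.199e-05, so δQ = 0.230 × 3.199e-05 = 7.36e-06.

7.36e-06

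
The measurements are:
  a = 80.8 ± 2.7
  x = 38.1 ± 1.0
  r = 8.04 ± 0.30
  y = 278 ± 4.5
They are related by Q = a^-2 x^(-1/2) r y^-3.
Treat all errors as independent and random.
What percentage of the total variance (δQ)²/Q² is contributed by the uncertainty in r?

16.6%

(δQ/Q)² = (-2·δa/a)² + (−½·δx/x)² + (1·δr/r)² + (-3·δy/y)²
  a term: (-2×0.0334)² = 0.00447
  x term: (-0.5×0.0262)² = 0.000172
  r term: (1×0.0373)² = 0.00139
  y term: (-3×0.0162)² = 0.00236
Total = 0.00839. Share from r = 0.00139/0.00839 = 0.166.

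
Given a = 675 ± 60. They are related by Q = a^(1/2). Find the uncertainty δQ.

Products/powers → add relative errors in quadrature, weighted by exponent:
  (½·δa/a)² = (0.5×0.0889)² = 0.00198
δQ/Q = √(0.00198) = 0.0444
Q = 26.0, so δQ = 0.0444 × 26.0 = 1.15.

1.15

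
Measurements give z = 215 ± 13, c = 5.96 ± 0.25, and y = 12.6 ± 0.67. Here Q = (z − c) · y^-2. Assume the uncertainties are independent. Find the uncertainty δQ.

0.162

Let u = z − c = 209. δu = √(δz² + δc²) = √(169 + 0.0625) = 13.0, so δu/u = 0.0622.
Q is then a monomial in u, y:
δQ/Q = √((δu/u)² + (-2·δy/y)²) = √(0.00387 + 0.0113) = 0.123
Q = 1.32, so δQ = 0.123 × 1.32 = 0.162.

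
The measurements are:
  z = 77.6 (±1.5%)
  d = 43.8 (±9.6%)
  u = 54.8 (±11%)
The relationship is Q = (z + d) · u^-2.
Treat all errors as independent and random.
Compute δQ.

0.00901

Let w = z + d = 121. δw = √(δz² + δd²) = √(1.35 + 17.7) = 4.36, so δw/w = 0.0359.
Q is then a monomial in w, u:
δQ/Q = √((δw/w)² + (-2·δu/u)²) = √(0.00129 + 0.0484) = 0.223
Q = 0.0404, so δQ = 0.223 × 0.0404 = 0.00901.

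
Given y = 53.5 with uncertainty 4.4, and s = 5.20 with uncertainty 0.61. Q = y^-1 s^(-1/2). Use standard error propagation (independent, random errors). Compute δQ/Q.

0.101

Each factor contributes (exponent × relative error)² to (δQ/Q)²:
  (-1·δy/y)² = (-1×0.0822)² = 0.00676;  (−½·δs/s)² = (-0.5×0.117)² = 0.00344
δQ/Q = √(0.0102) = 0.101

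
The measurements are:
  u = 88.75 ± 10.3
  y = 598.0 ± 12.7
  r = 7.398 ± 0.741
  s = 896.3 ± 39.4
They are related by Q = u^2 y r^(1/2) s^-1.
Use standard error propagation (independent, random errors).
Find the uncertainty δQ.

3470

Since Q is a product/quotient, work with relative uncertainties:
  (2·δu/u)² = (2×0.116)² = 0.0539;  (1·δy/y)² = (1×0.0212)² = 0.000451;  (½·δr/r)² = (0.5×0.100)² = 0.00251;  (-1·δs/s)² = (-1×0.0440)² = 0.00193
δQ/Q = √(0.0588) = 0.242
Q = 14290, so δQ = 0.242 × 14290 = 3470.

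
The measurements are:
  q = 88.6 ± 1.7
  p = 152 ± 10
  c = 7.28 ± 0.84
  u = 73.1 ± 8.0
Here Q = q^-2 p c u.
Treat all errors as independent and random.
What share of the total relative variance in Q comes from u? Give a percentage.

(δQ/Q)² = (-2·δq/q)² + (1·δp/p)² + (1·δc/c)² + (1·δu/u)²
  q term: (-2×0.0192)² = 0.00147
  p term: (1×0.0658)² = 0.00433
  c term: (1×0.115)² = 0.0133
  u term: (1×0.109)² = 0.0120
Total = 0.0311. Share from u = 0.0120/0.0311 = 0.385.

38.5%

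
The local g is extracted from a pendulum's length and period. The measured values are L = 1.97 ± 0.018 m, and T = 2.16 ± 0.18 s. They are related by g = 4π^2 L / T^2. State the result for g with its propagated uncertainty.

16.7 ± 2.78 m/s^2

For a monomial g ∝ L, T^-2, fractional errors add in quadrature:
  (1·δL/L)² = (1×0.00914)² = 8.35e-05;  (-2·δT/T)² = (-2×0.0833)² = 0.0278
δg/g = √(0.0279) = 0.167
g = 16.7 m/s^2, so δg = 0.167 × 16.7 = 2.78 m/s^2.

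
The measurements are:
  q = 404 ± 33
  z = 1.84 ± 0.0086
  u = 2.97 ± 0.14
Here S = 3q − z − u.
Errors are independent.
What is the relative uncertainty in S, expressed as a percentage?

Sums and differences: (δS)² = Σ (cᵢ δxᵢ)².
  (3·δq)² = 9800;  (δz)² = 7.4e-05;  (δu)² = 0.0196
δS = √(9800) = 99.0
S = 1210, so δS/S = 99.0/1210 = 0.0820.

8.20%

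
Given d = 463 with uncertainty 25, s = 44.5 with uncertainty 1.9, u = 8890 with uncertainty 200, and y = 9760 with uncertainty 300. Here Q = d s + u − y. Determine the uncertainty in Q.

1460

Let p = d·s = 20600. δp/p = √((1·δd/d)² + (1·δs/s)²) = √(0.00292 + 0.00182) = 0.0688, so δp = 1420.
Q = p + u − y: δQ = √(δp² + δu² + δy²) = √(2.01e+06 + 40000 + 90000) = 1460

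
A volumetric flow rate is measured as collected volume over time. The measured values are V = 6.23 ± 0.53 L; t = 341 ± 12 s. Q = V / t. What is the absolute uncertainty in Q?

Each factor contributes (exponent × relative error)² to (δQ/Q)²:
  (1·δV/V)² = (1×0.0851)² = 0.00724;  (-1·δt/t)² = (-1×0.0352)² = 0.00124
δQ/Q = √(0.00848) = 0.0921
Q = 0.0183 L/s, so δQ = 0.0921 × 0.0183 = 0.00168 L/s.

0.00168 L/s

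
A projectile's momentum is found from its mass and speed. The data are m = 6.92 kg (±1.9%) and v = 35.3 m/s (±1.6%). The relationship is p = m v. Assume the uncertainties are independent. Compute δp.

6.07 kg·m/s

Since p is a product/quotient, work with relative uncertainties:
  (1·δm/m)² = (1×0.0190)² = 0.000361;  (1·δv/v)² = (1×0.0160)² = 0.000256
δp/p = √(0.000617) = 0.0248
p = 244 kg·m/s, so δp = 0.0248 × 244 = 6.07 kg·m/s.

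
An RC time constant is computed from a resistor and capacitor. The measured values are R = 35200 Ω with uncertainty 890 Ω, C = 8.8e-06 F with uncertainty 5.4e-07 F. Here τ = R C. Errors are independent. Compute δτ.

0.0206 s

Relative error in a monomial: (δτ/τ)² = Σ (nᵢ · δxᵢ/xᵢ)².
  (1·δR/R)² = (1×0.0253)² = 0.000639;  (1·δC/C)² = (1×0.0614)² = 0.00377
δτ/τ = √(0.00440) = 0.0664
τ = 0.310 s, so δτ = 0.0664 × 0.310 = 0.0206 s.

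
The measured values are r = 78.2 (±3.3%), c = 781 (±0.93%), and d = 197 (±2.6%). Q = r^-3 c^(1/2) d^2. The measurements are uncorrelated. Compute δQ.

For a monomial Q ∝ r^-3, c^(1/2), d^2, fractional errors add in quadrature:
  (-3·δr/r)² = (-3×0.0330)² = 0.00980;  (½·δc/c)² = (0.5×0.00930)² = 2.16e-05;  (2·δd/d)² = (2×0.0260)² = 0.00270
δQ/Q = √(0.0125) = 0.112
Q = 2.27, so δQ = 0.112 × 2.27 = 0.254.

0.254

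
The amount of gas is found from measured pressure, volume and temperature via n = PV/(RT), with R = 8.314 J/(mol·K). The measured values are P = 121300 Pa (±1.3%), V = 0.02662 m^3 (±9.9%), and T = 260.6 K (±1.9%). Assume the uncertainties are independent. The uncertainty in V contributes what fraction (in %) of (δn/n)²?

94.9%

(δn/n)² = (1·δP/P)² + (1·δV/V)² + (-1·δT/T)²
  P term: (1×0.0130)² = 0.000169
  V term: (1×0.0990)² = 0.00980
  T term: (-1×0.0190)² = 0.000361
Total = 0.0103. Share from V = 0.00980/0.0103 = 0.949.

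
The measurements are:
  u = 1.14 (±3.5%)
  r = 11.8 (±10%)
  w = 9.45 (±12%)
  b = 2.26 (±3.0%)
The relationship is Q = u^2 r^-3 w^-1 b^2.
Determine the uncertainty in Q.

0.000144

Q is a product of powers, so relative uncertainties combine in quadrature:
  (2·δu/u)² = (2×0.0350)² = 0.00490;  (-3·δr/r)² = (-3×0.100)² = 0.0900;  (-1·δw/w)² = (-1×0.120)² = 0.0144;  (2·δb/b)² = (2×0.0300)² = 0.00360
δQ/Q = √(0.113) = 0.336
Q = 0.000428, so δQ = 0.336 × 0.000428 = 0.000144.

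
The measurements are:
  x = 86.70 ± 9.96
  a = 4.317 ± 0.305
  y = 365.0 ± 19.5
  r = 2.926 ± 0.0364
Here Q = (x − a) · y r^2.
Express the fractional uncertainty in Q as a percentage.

13.5%

Let u = x − a = 82.38. δu = √(δx² + δa²) = √(99.2 + 0.0930) = 9.96, so δu/u = 0.121.
Q is then a monomial in u, y, r:
δQ/Q = √((δu/u)² + (1·δy/y)² + (2·δr/r)²) = √(0.0146 + 0.00285 + 0.000619) = 0.135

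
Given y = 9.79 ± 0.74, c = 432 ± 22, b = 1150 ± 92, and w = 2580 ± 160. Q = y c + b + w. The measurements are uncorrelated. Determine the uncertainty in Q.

Let p = y·c = 4230. δp/p = √((1·δy/y)² + (1·δc/c)²) = √(0.00571 + 0.00259) = 0.0911, so δp = 385.
Q = p + b + w: δQ = √(δp² + δb² + δw²) = √(1.49e+05 + 8460 + 25600) = 427

427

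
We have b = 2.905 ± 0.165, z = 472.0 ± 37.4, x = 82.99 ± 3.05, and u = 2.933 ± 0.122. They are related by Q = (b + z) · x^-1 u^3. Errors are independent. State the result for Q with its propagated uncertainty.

Let w = b + z = 474.9. δw = √(δb² + δz²) = √(0.0272 + 1400) = 37.4, so δw/w = 0.0788.
Q is then a monomial in w, x, u:
δQ/Q = √((δw/w)² + (-1·δx/x)² + (3·δu/u)²) = √(0.00620 + 0.00135 + 0.0156) = 0.152
Q = 144.4, so δQ = 0.152 × 144.4 = 22.0.

144.4 ± 22.0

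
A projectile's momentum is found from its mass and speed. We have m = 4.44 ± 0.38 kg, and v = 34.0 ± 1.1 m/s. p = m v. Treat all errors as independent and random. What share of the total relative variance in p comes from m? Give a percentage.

(δp/p)² = (1·δm/m)² + (1·δv/v)²
  m term: (1×0.0856)² = 0.00732
  v term: (1×0.0324)² = 0.00105
Total = 0.00837. Share from m = 0.00732/0.00837 = 0.875.

87.5%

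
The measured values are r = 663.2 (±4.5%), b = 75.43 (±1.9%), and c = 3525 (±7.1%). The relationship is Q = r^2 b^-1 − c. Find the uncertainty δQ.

592

Let p = r^2·b^-1 = 5831. δp/p = √((2·δr/r)² + (-1·δb/b)²) = √(0.00810 + 0.000361) = 0.0920, so δp = 536.
Q = p − c: δQ = √(δp² + δc²) = √(2.88e+05 + 62600) = 592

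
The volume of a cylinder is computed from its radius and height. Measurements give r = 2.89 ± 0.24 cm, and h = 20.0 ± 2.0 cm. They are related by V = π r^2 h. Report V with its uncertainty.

Products/powers → add relative errors in quadrature, weighted by exponent:
  (2·δr/r)² = (2×0.0830)² = 0.0276;  (1·δh/h)² = (1×0.100)² = 0.0100
δV/V = √(0.0376) = 0.194
V = 525 cm^3, so δV = 0.194 × 525 = 102 cm^3.

525 ± 102 cm^3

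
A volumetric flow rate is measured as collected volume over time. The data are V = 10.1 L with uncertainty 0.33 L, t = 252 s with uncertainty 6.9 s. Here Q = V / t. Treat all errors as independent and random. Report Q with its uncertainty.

Relative error in a monomial: (δQ/Q)² = Σ (nᵢ · δxᵢ/xᵢ)².
  (1·δV/V)² = (1×0.0327)² = 0.00107;  (-1·δt/t)² = (-1×0.0274)² = 0.000750
δQ/Q = √(0.00182) = 0.0426
Q = 0.0401 L/s, so δQ = 0.0426 × 0.0401 = 0.00171 L/s.

0.0401 ± 0.00171 L/s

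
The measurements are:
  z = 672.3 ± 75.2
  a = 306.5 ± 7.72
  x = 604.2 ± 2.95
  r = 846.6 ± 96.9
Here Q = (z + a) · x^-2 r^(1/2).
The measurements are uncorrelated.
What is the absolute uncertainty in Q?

0.00754

Let u = z + a = 978.8. δu = √(δz² + δa²) = √(5660 + 59.6) = 75.6, so δu/u = 0.0772.
Q is then a monomial in u, x, r:
δQ/Q = √((δu/u)² + (-2·δx/x)² + (½·δr/r)²) = √(0.00596 + 9.54e-05 + 0.00328) = 0.0966
Q = 0.07801, so δQ = 0.0966 × 0.07801 = 0.00754.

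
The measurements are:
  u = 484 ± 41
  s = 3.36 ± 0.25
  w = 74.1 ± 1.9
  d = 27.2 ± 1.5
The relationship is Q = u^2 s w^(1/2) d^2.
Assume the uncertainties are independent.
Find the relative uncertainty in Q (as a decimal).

0.216

For a monomial Q ∝ u^2, s, w^(1/2), d^2, fractional errors add in quadrature:
  (2·δu/u)² = (2×0.0847)² = 0.0287;  (1·δs/s)² = (1×0.0744)² = 0.00554;  (½·δw/w)² = (0.5×0.0256)² = 0.000164;  (2·δd/d)² = (2×0.0551)² = 0.0122
δQ/Q = √(0.0466) = 0.216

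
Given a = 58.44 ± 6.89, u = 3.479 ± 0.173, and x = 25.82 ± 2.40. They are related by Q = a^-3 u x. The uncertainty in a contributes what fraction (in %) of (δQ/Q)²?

(δQ/Q)² = (-3·δa/a)² + (1·δu/u)² + (1·δx/x)²
  a term: (-3×0.118)² = 0.125
  u term: (1×0.0497)² = 0.00247
  x term: (1×0.0930)² = 0.00864
Total = 0.136. Share from a = 0.125/0.136 = 0.918.

91.8%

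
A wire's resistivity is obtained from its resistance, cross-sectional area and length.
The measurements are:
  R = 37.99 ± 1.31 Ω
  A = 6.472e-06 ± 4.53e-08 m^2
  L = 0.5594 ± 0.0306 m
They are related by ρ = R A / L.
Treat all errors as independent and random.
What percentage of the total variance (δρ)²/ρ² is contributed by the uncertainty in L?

70.7%

(δρ/ρ)² = (1·δR/R)² + (1·δA/A)² + (-1·δL/L)²
  R term: (1×0.0345)² = 0.00119
  A term: (1×0.00700)² = 4.9e-05
  L term: (-1×0.0547)² = 0.00299
Total = 0.00423. Share from L = 0.00299/0.00423 = 0.707.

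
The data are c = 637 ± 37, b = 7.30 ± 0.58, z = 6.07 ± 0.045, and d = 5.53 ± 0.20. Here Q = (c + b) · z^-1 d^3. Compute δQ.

2210

Let u = c + b = 644. δu = √(δc² + δb²) = √(1370 + 0.336) = 37.0, so δu/u = 0.0574.
Q is then a monomial in u, z, d:
δQ/Q = √((δu/u)² + (-1·δz/z)² + (3·δd/d)²) = √(0.00330 + 5.5e-05 + 0.0118) = 0.123
Q = 18000, so δQ = 0.123 × 18000 = 2210.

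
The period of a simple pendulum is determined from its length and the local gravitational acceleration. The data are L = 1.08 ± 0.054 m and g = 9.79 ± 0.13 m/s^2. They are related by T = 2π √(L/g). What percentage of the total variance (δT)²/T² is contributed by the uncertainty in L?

(δT/T)² = (½·δL/L)² + (−½·δg/g)²
  L term: (0.5×0.0500)² = 0.000625
  g term: (-0.5×0.0133)² = 4.41e-05
Total = 0.000669. Share from L = 0.000625/0.000669 = 0.934.

93.4%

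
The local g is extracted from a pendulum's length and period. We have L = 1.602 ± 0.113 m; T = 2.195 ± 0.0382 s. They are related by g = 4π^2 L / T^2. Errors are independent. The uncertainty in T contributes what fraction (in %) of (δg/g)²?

(δg/g)² = (1·δL/L)² + (-2·δT/T)²
  L term: (1×0.0705)² = 0.00498
  T term: (-2×0.0174)² = 0.00121
Total = 0.00619. Share from T = 0.00121/0.00619 = 0.196.

19.6%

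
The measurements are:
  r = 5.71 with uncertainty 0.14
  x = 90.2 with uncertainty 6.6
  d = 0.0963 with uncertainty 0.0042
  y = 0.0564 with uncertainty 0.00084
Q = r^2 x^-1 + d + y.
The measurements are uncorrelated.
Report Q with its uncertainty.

Let p = r^2·x^-1 = 0.361. δp/p = √((2·δr/r)² + (-1·δx/x)²) = √(0.00240 + 0.00535) = 0.0881, so δp = 0.0318.
Q = p + d + y: δQ = √(δp² + δd² + δy²) = √(0.00101 + 1.76e-05 + 7.06e-07) = 0.0321
Q = 0.514.

0.514 ± 0.0321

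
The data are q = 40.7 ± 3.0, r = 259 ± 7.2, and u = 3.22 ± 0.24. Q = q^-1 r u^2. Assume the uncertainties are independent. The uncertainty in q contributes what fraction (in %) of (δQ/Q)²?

19.1%

(δQ/Q)² = (-1·δq/q)² + (1·δr/r)² + (2·δu/u)²
  q term: (-1×0.0737)² = 0.00543
  r term: (1×0.0278)² = 0.000773
  u term: (2×0.0745)² = 0.0222
Total = 0.0284. Share from q = 0.00543/0.0284 = 0.191.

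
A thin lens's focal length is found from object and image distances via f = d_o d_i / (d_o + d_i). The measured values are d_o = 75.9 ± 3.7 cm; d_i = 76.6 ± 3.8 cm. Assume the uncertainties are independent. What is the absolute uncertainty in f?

∂f/∂d_o = (d_i/(d_o+d_i))² = 0.252;  ∂f/∂d_i = (d_o/(d_o+d_i))² = 0.248
δf = √((∂f/∂d_o · δd_o)² + (∂f/∂d_i · δd_i)²) = √(0.871 + 0.886) = 1.33 cm

1.33 cm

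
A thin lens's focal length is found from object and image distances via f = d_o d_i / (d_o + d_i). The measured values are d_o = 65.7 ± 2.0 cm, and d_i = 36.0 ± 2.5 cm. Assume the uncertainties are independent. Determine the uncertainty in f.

1.07 cm

∂f/∂d_o = (d_i/(d_o+d_i))² = 0.125;  ∂f/∂d_i = (d_o/(d_o+d_i))² = 0.417
δf = √((∂f/∂d_o · δd_o)² + (∂f/∂d_i · δd_i)²) = √(0.0628 + 1.09) = 1.07 cm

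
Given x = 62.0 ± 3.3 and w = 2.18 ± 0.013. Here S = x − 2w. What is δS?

3.30

Absolute uncertainties add in quadrature for a linear combination:
  (δx)² = 10.9;  (2·δw)² = 0.000676
δS = √(10.9) = 3.30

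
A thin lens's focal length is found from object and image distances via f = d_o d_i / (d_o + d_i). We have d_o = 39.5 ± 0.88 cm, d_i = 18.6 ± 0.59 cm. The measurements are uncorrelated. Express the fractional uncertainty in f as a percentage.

∂f/∂d_o = (d_i/(d_o+d_i))² = 0.102;  ∂f/∂d_i = (d_o/(d_o+d_i))² = 0.462
δf = √((∂f/∂d_o · δd_o)² + (∂f/∂d_i · δd_i)²) = √(0.00813 + 0.0744) = 0.287 cm
f = 12.6 cm, so δf/f = 0.287/12.6 = 0.0227.

2.27%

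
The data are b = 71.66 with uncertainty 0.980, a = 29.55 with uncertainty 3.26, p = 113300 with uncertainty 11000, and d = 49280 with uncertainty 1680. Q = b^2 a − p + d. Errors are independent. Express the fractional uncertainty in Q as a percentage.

23.4%

Let w = b^2·a = 151700. δw/w = √((2·δb/b)² + (1·δa/a)²) = √(0.000748 + 0.0122) = 0.114, so δw = 17200.
Q = w − p + d: δQ = √(δw² + δp² + δd²) = √(2.97e+08 + 1.21e+08 + 2.82e+06) = 20500
Q = 87720, so δQ/Q = 20500/87720 = 0.234.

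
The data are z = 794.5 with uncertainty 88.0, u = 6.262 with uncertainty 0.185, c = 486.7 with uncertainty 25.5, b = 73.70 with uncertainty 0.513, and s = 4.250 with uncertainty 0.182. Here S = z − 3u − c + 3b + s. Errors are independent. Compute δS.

Each term contributes (cᵢ δxᵢ)² to (δS)²:
  (δz)² = 7740;  (3·δu)² = 0.308;  (δc)² = 650;  (3·δb)² = 2.37;  (δs)² = 0.0331
δS = √(8400) = 91.6

91.6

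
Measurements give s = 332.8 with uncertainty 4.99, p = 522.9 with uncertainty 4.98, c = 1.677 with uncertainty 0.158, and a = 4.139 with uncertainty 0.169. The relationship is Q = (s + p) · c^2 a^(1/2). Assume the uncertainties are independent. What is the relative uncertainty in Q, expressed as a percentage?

19.0%

Let u = s + p = 855.7. δu = √(δs² + δp²) = √(24.9 + 24.8) = 7.05, so δu/u = 0.00824.
Q is then a monomial in u, c, a:
δQ/Q = √((δu/u)² + (2·δc/c)² + (½·δa/a)²) = √(6.79e-05 + 0.0355 + 0.000417) = 0.190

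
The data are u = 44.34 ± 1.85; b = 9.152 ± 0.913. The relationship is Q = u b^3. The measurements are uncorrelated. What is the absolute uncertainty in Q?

10300

Products/powers → add relative errors in quadrature, weighted by exponent:
  (1·δu/u)² = (1×0.0417)² = 0.00174;  (3·δb/b)² = (3×0.0998)² = 0.0896
δQ/Q = √(0.0913) = 0.302
Q = 33990, so δQ = 0.302 × 33990 = 10300.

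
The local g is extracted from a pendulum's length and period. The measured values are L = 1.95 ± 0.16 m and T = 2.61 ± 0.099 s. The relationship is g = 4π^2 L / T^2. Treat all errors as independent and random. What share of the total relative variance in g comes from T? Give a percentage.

(δg/g)² = (1·δL/L)² + (-2·δT/T)²
  L term: (1×0.0821)² = 0.00673
  T term: (-2×0.0379)² = 0.00576
Total = 0.0125. Share from T = 0.00576/0.0125 = 0.461.

46.1%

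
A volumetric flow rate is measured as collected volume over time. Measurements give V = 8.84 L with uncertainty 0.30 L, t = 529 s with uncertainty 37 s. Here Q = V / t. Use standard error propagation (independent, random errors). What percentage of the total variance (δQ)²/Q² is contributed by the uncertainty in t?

(δQ/Q)² = (1·δV/V)² + (-1·δt/t)²
  V term: (1×0.0339)² = 0.00115
  t term: (-1×0.0699)² = 0.00489
Total = 0.00604. Share from t = 0.00489/0.00604 = 0.809.

80.9%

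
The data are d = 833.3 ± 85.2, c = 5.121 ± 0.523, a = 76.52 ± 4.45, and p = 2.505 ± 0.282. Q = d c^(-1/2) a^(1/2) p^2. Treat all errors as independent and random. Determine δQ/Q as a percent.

Relative error in a monomial: (δQ/Q)² = Σ (nᵢ · δxᵢ/xᵢ)².
  (1·δd/d)² = (1×0.102)² = 0.0105;  (−½·δc/c)² = (-0.5×0.102)² = 0.00261;  (½·δa/a)² = (0.5×0.0582)² = 0.000845;  (2·δp/p)² = (2×0.113)² = 0.0507
δQ/Q = √(0.0646) = 0.254

25.4%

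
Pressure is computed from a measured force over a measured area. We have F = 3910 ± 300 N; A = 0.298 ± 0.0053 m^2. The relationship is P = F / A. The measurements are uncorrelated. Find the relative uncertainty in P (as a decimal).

0.0788

Since P is a product/quotient, work with relative uncertainties:
  (1·δF/F)² = (1×0.0767)² = 0.00589;  (-1·δA/A)² = (-1×0.0178)² = 0.000316
δP/P = √(0.00620) = 0.0788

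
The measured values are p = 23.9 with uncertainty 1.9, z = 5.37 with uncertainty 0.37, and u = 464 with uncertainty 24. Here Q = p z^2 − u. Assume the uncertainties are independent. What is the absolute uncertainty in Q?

Let w = p·z^2 = 689. δw/w = √((1·δp/p)² + (2·δz/z)²) = √(0.00632 + 0.0190) = 0.159, so δw = 110.
Q = w − u: δQ = √(δw² + δu²) = √(12000 + 576) = 112

112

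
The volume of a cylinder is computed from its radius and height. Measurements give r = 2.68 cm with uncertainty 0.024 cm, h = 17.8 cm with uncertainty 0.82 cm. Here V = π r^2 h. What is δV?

V is a product of powers, so relative uncertainties combine in quadrature:
  (2·δr/r)² = (2×0.00896)² = 0.000321;  (1·δh/h)² = (1×0.0461)² = 0.00212
δV/V = √(0.00244) = 0.0494
V = 402 cm^3, so δV = 0.0494 × 402 = 19.9 cm^3.

19.9 cm^3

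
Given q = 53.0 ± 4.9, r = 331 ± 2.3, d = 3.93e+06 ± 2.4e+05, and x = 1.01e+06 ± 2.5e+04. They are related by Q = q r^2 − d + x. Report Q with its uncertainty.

Let p = q·r^2 = 5.81e+06. δp/p = √((1·δq/q)² + (2·δr/r)²) = √(0.00855 + 0.000193) = 0.0935, so δp = 5.43e+05.
Q = p − d + x: δQ = √(δp² + δd² + δx²) = √(2.95e+11 + 5.76e+10 + 6.25e+08) = 5.94e+05
Q = 2.89e+06.

(2.89 ± 0.594) × 10^6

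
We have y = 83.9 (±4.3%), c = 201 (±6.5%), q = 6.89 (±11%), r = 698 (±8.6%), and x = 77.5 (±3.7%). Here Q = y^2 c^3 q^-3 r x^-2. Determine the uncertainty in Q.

8.3e+06

Relative error in a monomial: (δQ/Q)² = Σ (nᵢ · δxᵢ/xᵢ)².
  (2·δy/y)² = (2×0.0430)² = 0.00740;  (3·δc/c)² = (3×0.0650)² = 0.0380;  (-3·δq/q)² = (-3×0.110)² = 0.109;  (1·δr/r)² = (1×0.0860)² = 0.00740;  (-2·δx/x)² = (-2×0.0370)² = 0.00548
δQ/Q = √(0.167) = 0.409
Q = 2.03e+07, so δQ = 0.409 × 2.03e+07 = 8.3e+06.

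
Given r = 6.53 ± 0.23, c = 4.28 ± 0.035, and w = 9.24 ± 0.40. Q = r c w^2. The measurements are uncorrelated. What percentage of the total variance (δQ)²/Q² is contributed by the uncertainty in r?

14.1%

(δQ/Q)² = (1·δr/r)² + (1·δc/c)² + (2·δw/w)²
  r term: (1×0.0352)² = 0.00124
  c term: (1×0.00818)² = 6.69e-05
  w term: (2×0.0433)² = 0.00750
Total = 0.00880. Share from r = 0.00124/0.00880 = 0.141.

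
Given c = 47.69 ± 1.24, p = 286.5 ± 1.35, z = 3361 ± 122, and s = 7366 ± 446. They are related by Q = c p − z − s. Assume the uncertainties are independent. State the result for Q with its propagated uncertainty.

2936 ± 587

Let w = c·p = 13660. δw/w = √((1·δc/c)² + (1·δp/p)²) = √(0.000676 + 2.22e-05) = 0.0264, so δw = 361.
Q = w − z − s: δQ = √(δw² + δz² + δs²) = √(1.3e+05 + 14900 + 1.99e+05) = 587
Q = 2936.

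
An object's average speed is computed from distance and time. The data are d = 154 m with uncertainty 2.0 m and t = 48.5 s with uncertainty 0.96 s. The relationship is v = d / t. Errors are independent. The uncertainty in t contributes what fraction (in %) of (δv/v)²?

69.9%

(δv/v)² = (1·δd/d)² + (-1·δt/t)²
  d term: (1×0.0130)² = 0.000169
  t term: (-1×0.0198)² = 0.000392
Total = 0.000560. Share from t = 0.000392/0.000560 = 0.699.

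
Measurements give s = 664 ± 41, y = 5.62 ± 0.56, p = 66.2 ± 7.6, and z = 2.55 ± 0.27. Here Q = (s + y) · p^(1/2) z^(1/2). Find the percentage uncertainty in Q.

9.92%

Let u = s + y = 670. δu = √(δs² + δy²) = √(1680 + 0.314) = 41.0, so δu/u = 0.0612.
Q is then a monomial in u, p, z:
δQ/Q = √((δu/u)² + (½·δp/p)² + (½·δz/z)²) = √(0.00375 + 0.00329 + 0.00280) = 0.0992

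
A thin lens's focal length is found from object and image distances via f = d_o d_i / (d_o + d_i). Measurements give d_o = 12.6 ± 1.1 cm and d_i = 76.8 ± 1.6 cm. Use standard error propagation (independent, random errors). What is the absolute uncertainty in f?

∂f/∂d_o = (d_i/(d_o+d_i))² = 0.738;  ∂f/∂d_i = (d_o/(d_o+d_i))² = 0.0199
δf = √((∂f/∂d_o · δd_o)² + (∂f/∂d_i · δd_i)²) = √(0.659 + 0.00101) = 0.812 cm

0.812 cm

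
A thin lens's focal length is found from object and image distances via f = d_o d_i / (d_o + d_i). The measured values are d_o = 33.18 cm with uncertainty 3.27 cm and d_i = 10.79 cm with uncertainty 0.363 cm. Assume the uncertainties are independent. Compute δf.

0.285 cm

∂f/∂d_o = (d_i/(d_o+d_i))² = 0.0602;  ∂f/∂d_i = (d_o/(d_o+d_i))² = 0.569
δf = √((∂f/∂d_o · δd_o)² + (∂f/∂d_i · δd_i)²) = √(0.0388 + 0.0427) = 0.285 cm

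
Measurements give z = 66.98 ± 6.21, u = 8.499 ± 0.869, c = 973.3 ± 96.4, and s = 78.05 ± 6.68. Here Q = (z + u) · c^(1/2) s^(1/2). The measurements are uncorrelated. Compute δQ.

Let w = z + u = 75.48. δw = √(δz² + δu²) = √(38.6 + 0.755) = 6.27, so δw/w = 0.0831.
Q is then a monomial in w, c, s:
δQ/Q = √((δw/w)² + (½·δc/c)² + (½·δs/s)²) = √(0.00690 + 0.00245 + 0.00183) = 0.106
Q = 20800, so δQ = 0.106 × 20800 = 2200.

2200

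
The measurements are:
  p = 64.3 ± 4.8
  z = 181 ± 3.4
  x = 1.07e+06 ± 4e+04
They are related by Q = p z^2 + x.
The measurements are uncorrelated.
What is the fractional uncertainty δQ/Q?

0.0568

Let w = p·z^2 = 2.11e+06. δw/w = √((1·δp/p)² + (2·δz/z)²) = √(0.00557 + 0.00141) = 0.0836, so δw = 1.76e+05.
Q = w + x: δQ = √(δw² + δx²) = √(3.1e+10 + 1.6e+09) = 1.81e+05
Q = 3.18e+06, so δQ/Q = 1.81e+05/3.18e+06 = 0.0568.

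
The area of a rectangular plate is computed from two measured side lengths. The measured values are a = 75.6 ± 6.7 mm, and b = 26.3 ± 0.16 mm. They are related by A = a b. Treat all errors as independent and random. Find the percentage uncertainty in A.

8.88%

A is a product of powers, so relative uncertainties combine in quadrature:
  (1·δa/a)² = (1×0.0886)² = 0.00785;  (1·δb/b)² = (1×0.00608)² = 3.7e-05
δA/A = √(0.00789) = 0.0888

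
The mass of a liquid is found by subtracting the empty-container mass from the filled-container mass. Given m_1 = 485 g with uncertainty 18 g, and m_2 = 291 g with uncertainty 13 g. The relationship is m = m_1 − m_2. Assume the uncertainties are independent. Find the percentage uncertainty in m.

11.4%

For a sum/difference, combine absolute errors in quadrature:
  (δm_1)² = 324;  (δm_2)² = 169
δm = √(493) = 22.2 g
m = 194 g, so δm/m = 22.2/194 = 0.114.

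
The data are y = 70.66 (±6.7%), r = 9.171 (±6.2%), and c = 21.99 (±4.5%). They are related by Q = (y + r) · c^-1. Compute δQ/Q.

Let u = y + r = 79.83. δu = √(δy² + δr²) = √(22.4 + 0.323) = 4.77, so δu/u = 0.0597.
Q is then a monomial in u, c:
δQ/Q = √((δu/u)² + (-1·δc/c)²) = √(0.00357 + 0.00202) = 0.0748

0.0748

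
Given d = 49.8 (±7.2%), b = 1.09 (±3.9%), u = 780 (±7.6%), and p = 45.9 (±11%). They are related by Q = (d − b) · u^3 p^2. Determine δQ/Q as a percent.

Let w = d − b = 48.7. δw = √(δd² + δb²) = √(12.9 + 0.00181) = 3.59, so δw/w = 0.0736.
Q is then a monomial in w, u, p:
δQ/Q = √((δw/w)² + (3·δu/u)² + (2·δp/p)²) = √(0.00542 + 0.0520 + 0.0484) = 0.325

32.5%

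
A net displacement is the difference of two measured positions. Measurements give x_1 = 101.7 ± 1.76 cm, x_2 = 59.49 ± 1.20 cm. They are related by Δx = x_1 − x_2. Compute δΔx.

2.13 cm

Sums and differences: (δΔx)² = Σ (cᵢ δxᵢ)².
  (δx_1)² = 3.10;  (δx_2)² = 1.44
δΔx = √(4.54) = 2.13 cm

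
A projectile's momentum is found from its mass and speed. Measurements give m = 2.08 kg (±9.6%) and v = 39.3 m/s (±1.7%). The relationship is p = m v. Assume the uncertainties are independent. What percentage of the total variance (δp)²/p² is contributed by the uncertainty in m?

(δp/p)² = (1·δm/m)² + (1·δv/v)²
  m term: (1×0.0960)² = 0.00922
  v term: (1×0.0170)² = 0.000289
Total = 0.00950. Share from m = 0.00922/0.00950 = 0.970.

97.0%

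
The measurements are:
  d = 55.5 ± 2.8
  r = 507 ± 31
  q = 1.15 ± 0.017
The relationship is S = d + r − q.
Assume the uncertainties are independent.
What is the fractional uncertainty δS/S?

For a sum/difference, combine absolute errors in quadrature:
  (δd)² = 7.84;  (δr)² = 961;  (δq)² = 0.000289
δS = √(969) = 31.1
S = 561, so δS/S = 31.1/561 = 0.0554.

0.0554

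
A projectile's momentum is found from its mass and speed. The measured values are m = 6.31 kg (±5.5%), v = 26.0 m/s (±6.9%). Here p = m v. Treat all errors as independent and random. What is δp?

Each factor contributes (exponent × relative error)² to (δp/p)²:
  (1·δm/m)² = (1×0.0550)² = 0.00302;  (1·δv/v)² = (1×0.0690)² = 0.00476
δp/p = √(0.00779) = 0.0882
p = 164 kg·m/s, so δp = 0.0882 × 164 = 14.5 kg·m/s.

14.5 kg·m/s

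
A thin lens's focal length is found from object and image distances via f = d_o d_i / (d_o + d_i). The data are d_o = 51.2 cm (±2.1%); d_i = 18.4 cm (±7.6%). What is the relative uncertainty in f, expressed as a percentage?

5.62%

∂f/∂d_o = (d_i/(d_o+d_i))² = 0.0699;  ∂f/∂d_i = (d_o/(d_o+d_i))² = 0.541
δf = √((∂f/∂d_o · δd_o)² + (∂f/∂d_i · δd_i)²) = √(0.00565 + 0.573) = 0.760 cm
f = 13.5 cm, so δf/f = 0.760/13.5 = 0.0562.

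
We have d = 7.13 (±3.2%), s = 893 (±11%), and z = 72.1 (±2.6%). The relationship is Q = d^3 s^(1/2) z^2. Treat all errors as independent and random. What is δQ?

Products/powers → add relative errors in quadrature, weighted by exponent:
  (3·δd/d)² = (3×0.0320)² = 0.00922;  (½·δs/s)² = (0.5×0.110)² = 0.00302;  (2·δz/z)² = (2×0.0260)² = 0.00270
δQ/Q = √(0.0149) = 0.122
Q = 5.63e+07, so δQ = 0.122 × 5.63e+07 = 6.88e+06.

6.88e+06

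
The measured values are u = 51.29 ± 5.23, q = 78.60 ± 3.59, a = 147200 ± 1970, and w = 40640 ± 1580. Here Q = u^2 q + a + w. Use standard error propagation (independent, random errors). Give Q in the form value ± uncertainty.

394600 ± 43300

Let p = u^2·q = 206800. δp/p = √((2·δu/u)² + (1·δq/q)²) = √(0.0416 + 0.00209) = 0.209, so δp = 43200.
Q = p + a + w: δQ = √(δp² + δa² + δw²) = √(1.87e+09 + 3.88e+06 + 2.5e+06) = 43300
Q = 394600.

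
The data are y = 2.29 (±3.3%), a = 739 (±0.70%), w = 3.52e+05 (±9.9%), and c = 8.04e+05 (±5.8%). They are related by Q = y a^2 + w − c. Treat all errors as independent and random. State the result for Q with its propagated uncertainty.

Let p = y·a^2 = 1.25e+06. δp/p = √((1·δy/y)² + (2·δa/a)²) = √(0.00109 + 0.000196) = 0.0358, so δp = 44800.
Q = p + w − c: δQ = √(δp² + δw² + δc²) = √(2.01e+09 + 1.21e+09 + 2.17e+09) = 73500
Q = 7.99e+05.

(7.99 ± 0.735) × 10^5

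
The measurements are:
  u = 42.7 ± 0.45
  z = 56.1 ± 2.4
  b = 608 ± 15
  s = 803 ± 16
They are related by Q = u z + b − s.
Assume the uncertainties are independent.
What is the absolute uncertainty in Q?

Let p = u·z = 2400. δp/p = √((1·δu/u)² + (1·δz/z)²) = √(0.000111 + 0.00183) = 0.0441, so δp = 106.
Q = p + b − s: δQ = √(δp² + δb² + δs²) = √(11100 + 225 + 256) = 108

108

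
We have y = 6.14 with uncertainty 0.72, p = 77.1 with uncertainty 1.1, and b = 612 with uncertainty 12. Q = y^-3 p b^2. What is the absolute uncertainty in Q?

Since Q is a product/quotient, work with relative uncertainties:
  (-3·δy/y)² = (-3×0.117)² = 0.124;  (1·δp/p)² = (1×0.0143)² = 0.000204;  (2·δb/b)² = (2×0.0196)² = 0.00154
δQ/Q = √(0.125) = 0.354
Q = 1.25e+05, so δQ = 0.354 × 1.25e+05 = 44200.

44200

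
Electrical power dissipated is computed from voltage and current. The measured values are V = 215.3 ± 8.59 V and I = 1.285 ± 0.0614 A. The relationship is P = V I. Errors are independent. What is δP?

17.2 W

Each factor contributes (exponent × relative error)² to (δP/P)²:
  (1·δV/V)² = (1×0.0399)² = 0.00159;  (1·δI/I)² = (1×0.0478)² = 0.00228
δP/P = √(0.00387) = 0.0622
P = 276.7 W, so δP = 0.0622 × 276.7 = 17.2 W.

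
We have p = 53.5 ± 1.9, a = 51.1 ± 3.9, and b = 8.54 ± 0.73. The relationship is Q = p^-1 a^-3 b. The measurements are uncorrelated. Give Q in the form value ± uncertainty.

Relative error in a monomial: (δQ/Q)² = Σ (nᵢ · δxᵢ/xᵢ)².
  (-1·δp/p)² = (-1×0.0355)² = 0.00126;  (-3·δa/a)² = (-3×0.0763)² = 0.0524;  (1·δb/b)² = (1×0.0855)² = 0.00731
δQ/Q = √(0.0610) = 0.247
Q = 1.2e-06, so δQ = 0.247 × 1.2e-06 = 2.95e-07.

(1.20 ± 0.295) × 10^-6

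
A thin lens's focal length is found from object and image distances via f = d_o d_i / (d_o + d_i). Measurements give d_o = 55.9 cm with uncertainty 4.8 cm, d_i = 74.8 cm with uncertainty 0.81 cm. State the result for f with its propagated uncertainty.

∂f/∂d_o = (d_i/(d_o+d_i))² = 0.328;  ∂f/∂d_i = (d_o/(d_o+d_i))² = 0.183
δf = √((∂f/∂d_o · δd_o)² + (∂f/∂d_i · δd_i)²) = √(2.47 + 0.0220) = 1.58 cm
f = 32.0 cm.

32.0 ± 1.58 cm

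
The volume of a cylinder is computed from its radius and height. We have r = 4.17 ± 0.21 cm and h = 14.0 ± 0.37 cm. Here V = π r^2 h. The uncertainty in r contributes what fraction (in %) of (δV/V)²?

(δV/V)² = (2·δr/r)² + (1·δh/h)²
  r term: (2×0.0504)² = 0.0101
  h term: (1×0.0264)² = 0.000698
Total = 0.0108. Share from r = 0.0101/0.0108 = 0.936.

93.6%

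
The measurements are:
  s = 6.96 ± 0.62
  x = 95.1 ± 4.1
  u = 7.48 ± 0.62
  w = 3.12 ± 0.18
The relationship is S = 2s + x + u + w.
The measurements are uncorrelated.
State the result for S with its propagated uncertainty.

Sums and differences: (δS)² = Σ (cᵢ δxᵢ)².
  (2·δs)² = 1.54;  (δx)² = 16.8;  (δu)² = 0.384;  (δw)² = 0.0324
δS = √(18.8) = 4.33
S = 120.

120 ± 4.33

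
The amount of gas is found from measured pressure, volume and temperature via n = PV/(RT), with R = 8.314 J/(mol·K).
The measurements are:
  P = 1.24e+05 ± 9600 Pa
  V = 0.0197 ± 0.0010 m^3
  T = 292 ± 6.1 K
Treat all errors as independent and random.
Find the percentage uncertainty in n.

For a monomial n ∝ P, V, T^-1, fractional errors add in quadrature:
  (1·δP/P)² = (1×0.0774)² = 0.00599;  (1·δV/V)² = (1×0.0508)² = 0.00258;  (-1·δT/T)² = (-1×0.0209)² = 0.000436
δn/n = √(0.00901) = 0.0949

9.49%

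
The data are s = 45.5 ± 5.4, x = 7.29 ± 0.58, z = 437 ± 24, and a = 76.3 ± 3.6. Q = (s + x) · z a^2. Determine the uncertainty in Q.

Let u = s + x = 52.8. δu = √(δs² + δx²) = √(29.2 + 0.336) = 5.43, so δu/u = 0.103.
Q is then a monomial in u, z, a:
δQ/Q = √((δu/u)² + (1·δz/z)² + (2·δa/a)²) = √(0.0106 + 0.00302 + 0.00890) = 0.150
Q = 1.34e+08, so δQ = 0.150 × 1.34e+08 = 2.01e+07.

2.01e+07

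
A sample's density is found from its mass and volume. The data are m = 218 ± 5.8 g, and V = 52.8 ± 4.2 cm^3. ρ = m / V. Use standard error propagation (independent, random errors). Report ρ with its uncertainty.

Relative error in a monomial: (δρ/ρ)² = Σ (nᵢ · δxᵢ/xᵢ)².
  (1·δm/m)² = (1×0.0266)² = 0.000708;  (-1·δV/V)² = (-1×0.0795)² = 0.00633
δρ/ρ = √(0.00704) = 0.0839
ρ = 4.13 g/cm^3, so δρ = 0.0839 × 4.13 = 0.346 g/cm^3.

4.13 ± 0.346 g/cm^3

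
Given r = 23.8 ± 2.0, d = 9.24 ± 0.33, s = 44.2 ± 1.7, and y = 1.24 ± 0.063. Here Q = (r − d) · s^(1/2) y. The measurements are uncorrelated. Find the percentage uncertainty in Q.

14.9%

Let u = r − d = 14.6. δu = √(δr² + δd²) = √(4.00 + 0.109) = 2.03, so δu/u = 0.139.
Q is then a monomial in u, s, y:
δQ/Q = √((δu/u)² + (½·δs/s)² + (1·δy/y)²) = √(0.0194 + 0.000370 + 0.00258) = 0.149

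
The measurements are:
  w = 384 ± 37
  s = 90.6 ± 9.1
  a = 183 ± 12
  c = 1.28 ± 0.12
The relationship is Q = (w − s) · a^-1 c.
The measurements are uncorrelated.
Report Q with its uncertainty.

Let u = w − s = 293. δu = √(δw² + δs²) = √(1370 + 82.8) = 38.1, so δu/u = 0.130.
Q is then a monomial in u, a, c:
δQ/Q = √((δu/u)² + (-1·δa/a)² + (1·δc/c)²) = √(0.0169 + 0.00430 + 0.00879) = 0.173
Q = 2.05, so δQ = 0.173 × 2.05 = 0.355.

2.05 ± 0.355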